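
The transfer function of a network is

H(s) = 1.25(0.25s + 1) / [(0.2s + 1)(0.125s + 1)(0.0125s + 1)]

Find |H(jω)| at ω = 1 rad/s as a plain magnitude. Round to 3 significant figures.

At ω = 1 rad/s:
zero (1 + j1·0.25) = 1 + j0.25 → |·| ≈ 1.0308, ∠ ≈ 14.04°
pole (1 + j1·0.2) = 1 + j0.2 → |·| ≈ 1.0198, ∠ ≈ 11.31°
pole (1 + j1·0.125) = 1 + j0.125 → |·| ≈ 1.0078, ∠ ≈ 7.13°
pole (1 + j1·0.0125) = 1 + j0.0125 → |·| ≈ 1.0001, ∠ ≈ 0.72°
|H| = 1.25 · 1.0308 / (1.0198 · 1.0078 · 1.0001) ≈ 1.2536

1.25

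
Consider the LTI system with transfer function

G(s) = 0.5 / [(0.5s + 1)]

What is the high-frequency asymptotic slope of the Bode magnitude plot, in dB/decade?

Each pole contributes −20 dB/decade at high frequency; each zero contributes +20 dB/decade.
Net: 0 zero(s) − 1 pole(s) → -20 dB/decade.

-20 dB/decade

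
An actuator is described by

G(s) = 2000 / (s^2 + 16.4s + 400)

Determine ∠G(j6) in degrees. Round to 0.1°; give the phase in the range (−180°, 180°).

At s = jω = j6:
quadratic: (j6)² + 16.4·j6 + 400 = 364 + j98.4 → |·| ≈ 377.07, ∠ ≈ 15.13°
∠G = 0.00° − 15.13° = -15.13°

-15.1°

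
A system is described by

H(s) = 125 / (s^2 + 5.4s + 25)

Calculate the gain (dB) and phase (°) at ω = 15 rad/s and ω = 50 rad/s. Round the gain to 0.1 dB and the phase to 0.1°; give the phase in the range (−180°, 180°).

ω = 15: -4.7 dB, -158.0°; ω = 50: -26.0 dB, -173.8°

At s = jω = j15:
quadratic: (j15)² + 5.4·j15 + 25 = -200 + j81 → |·| ≈ 215.78, ∠ ≈ 157.95°
|H| = 125 / 215.78 ≈ 0.57929
Gain = 20 log₁₀(0.57929) ≈ -4.74 dB
∠H = 0.00° − 157.95° = -157.95°

At s = jω = j50:
quadratic: (j50)² + 5.4·j50 + 25 = -2475 + j270 → |·| ≈ 2489.7, ∠ ≈ 173.77°
|H| = 125 / 2489.7 ≈ 0.050207
Gain = 20 log₁₀(0.050207) ≈ -25.98 dB
∠H = 0.00° − 173.77° = -173.77°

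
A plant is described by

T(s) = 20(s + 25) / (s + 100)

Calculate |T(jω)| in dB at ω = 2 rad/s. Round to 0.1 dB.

14.0 dB

At s = jω = j2:
zero (s+25): 25 + j2 → |·| = √(25²+2²) = √629 ≈ 25.08, ∠ = arctan(2/25) ≈ 4.57°
pole (s+100): 100 + j2 → |·| = √(100²+2²) = √10004 ≈ 100.02, ∠ = arctan(2/100) ≈ 1.15°
|T| = 20 · 25.08 / 100.02 ≈ 5.015
Gain = 20 log₁₀(5.015) ≈ 14.01 dB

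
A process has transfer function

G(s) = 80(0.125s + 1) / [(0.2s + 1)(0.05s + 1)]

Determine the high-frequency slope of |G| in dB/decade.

Each pole contributes −20 dB/decade at high frequency; each zero contributes +20 dB/decade.
Net: 1 zero(s) − 2 pole(s) → -20 dB/decade.

-20 dB/decade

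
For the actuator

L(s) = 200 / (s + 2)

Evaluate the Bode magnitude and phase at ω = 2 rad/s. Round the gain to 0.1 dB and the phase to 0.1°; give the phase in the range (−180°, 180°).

37.0 dB, -45.0°

At s = jω = j2:
pole (s+2): 2 + j2 → |·| = √(2²+2²) = √8 ≈ 2.8284, ∠ = arctan(2/2) ≈ 45.00°
|L| = 200 / 2.8284 ≈ 70.711
Gain = 20 log₁₀(70.711) ≈ 36.99 dB
∠L = 0.00° − 45.00° = -45.00°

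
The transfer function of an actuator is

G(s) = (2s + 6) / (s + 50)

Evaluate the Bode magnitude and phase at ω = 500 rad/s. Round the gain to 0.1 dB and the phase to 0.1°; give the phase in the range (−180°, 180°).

6.0 dB, 5.4°

Substitute s = j500:
Numerator: 2(j500) + 6 = 6 + j1000
Denominator: (j500) + 50 = 50 + j500
|N| = √(6² + 1000²) ≈ 1000, ∠N ≈ 89.66°
|D| = √(50² + 500²) ≈ 502.49, ∠D ≈ 84.29°
|G| = 1000 / 502.49 ≈ 1.9901
Gain = 20 log₁₀(1.9901) ≈ 5.98 dB
∠G = 89.66° − 84.29° = 5.37°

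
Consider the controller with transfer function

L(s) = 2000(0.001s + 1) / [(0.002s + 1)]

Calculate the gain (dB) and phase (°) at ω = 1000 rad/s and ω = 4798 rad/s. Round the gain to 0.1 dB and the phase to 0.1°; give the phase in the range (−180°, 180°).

At ω = 1000 rad/s:
zero (1 + j1000·0.001) = 1 + j1 → |·| ≈ 1.4142, ∠ ≈ 45.00°
pole (1 + j1000·0.002) = 1 + j2 → |·| ≈ 2.2361, ∠ ≈ 63.43°
|L| = 2000 · 1.4142 / (2.2361) ≈ 1264.9
Gain = 20 log₁₀(1264.9) ≈ 62.04 dB
∠L = (45.00°) − (63.43°) = -18.43°

At ω = 4798 rad/s:
zero (1 + j4798·0.001) = 1 + j4.798 → |·| ≈ 4.9011, ∠ ≈ 78.23°
pole (1 + j4798·0.002) = 1 + j9.596 → |·| ≈ 9.648, ∠ ≈ 84.05°
|L| = 2000 · 4.9011 / (9.648) ≈ 1016
Gain = 20 log₁₀(1016) ≈ 60.14 dB
∠L = (78.23°) − (84.05°) = -5.82°

ω = 1000: 62.0 dB, -18.4°; ω = 4798: 60.1 dB, -5.8°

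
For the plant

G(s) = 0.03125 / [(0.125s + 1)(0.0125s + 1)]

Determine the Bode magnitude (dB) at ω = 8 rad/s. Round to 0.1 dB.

At ω = 8 rad/s:
pole (1 + j8·0.125) = 1 + j1 → |·| ≈ 1.4142, ∠ ≈ 45.00°
pole (1 + j8·0.0125) = 1 + j0.1 → |·| ≈ 1.005, ∠ ≈ 5.71°
|G| = 0.03125 · 1 / (1.4142 · 1.005) ≈ 0.021987
Gain = 20 log₁₀(0.021987) ≈ -33.16 dB

-33.2 dB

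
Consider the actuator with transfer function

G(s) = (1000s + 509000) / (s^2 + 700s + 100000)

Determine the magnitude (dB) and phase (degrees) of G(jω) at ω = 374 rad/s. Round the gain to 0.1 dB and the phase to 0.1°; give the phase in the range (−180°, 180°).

7.6 dB, -62.4°

Substitute s = j374:
Numerator: 1000(j374) + 509000 = 509000 + j374000
Denominator: (j374)^2 + 700(j374) + 100000 = -39876 + j261800
|N| = √(509000² + 374000²) ≈ 6.3163e+05, ∠N ≈ 36.31°
|D| = √(39876² + 261800²) ≈ 2.6482e+05, ∠D ≈ 98.66°
|G| = 6.3163e+05 / 2.6482e+05 ≈ 2.3851
Gain = 20 log₁₀(2.3851) ≈ 7.55 dB
∠G = 36.31° − 98.66° = -62.35°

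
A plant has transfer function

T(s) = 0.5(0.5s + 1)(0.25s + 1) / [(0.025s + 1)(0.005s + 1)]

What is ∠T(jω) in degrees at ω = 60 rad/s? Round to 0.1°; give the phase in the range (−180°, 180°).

At ω = 60 rad/s:
zero (1 + j60·0.5) = 1 + j30 → |·| ≈ 30.017, ∠ ≈ 88.09°
zero (1 + j60·0.25) = 1 + j15 → |·| ≈ 15.033, ∠ ≈ 86.19°
pole (1 + j60·0.025) = 1 + j1.5 → |·| ≈ 1.8028, ∠ ≈ 56.31°
pole (1 + j60·0.005) = 1 + j0.3 → |·| ≈ 1.044, ∠ ≈ 16.70°
∠T = (88.09° + 86.19°) − (56.31° + 16.70°) = 101.27°

101.3°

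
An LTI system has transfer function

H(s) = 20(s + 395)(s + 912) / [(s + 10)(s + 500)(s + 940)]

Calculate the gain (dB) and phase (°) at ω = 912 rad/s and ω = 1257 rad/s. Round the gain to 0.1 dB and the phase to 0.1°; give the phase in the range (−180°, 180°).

At s = jω = j912:
zero (s+395): 395 + j912 → |·| = √(395²+912²) = √987769 ≈ 993.87, ∠ = arctan(912/395) ≈ 66.58°
zero (s+912): 912 + j912 → |·| = √(912²+912²) = √1663488 ≈ 1289.8, ∠ = arctan(912/912) ≈ 45.00°
pole (s+10): 10 + j912 → |·| = √(10²+912²) = √831844 ≈ 912.05, ∠ = arctan(912/10) ≈ 89.37°
pole (s+500): 500 + j912 → |·| = √(500²+912²) = √1081744 ≈ 1040.1, ∠ = arctan(912/500) ≈ 61.27°
pole (s+940): 940 + j912 → |·| = √(940²+912²) = √1715344 ≈ 1309.7, ∠ = arctan(912/940) ≈ 44.13°
|H| = 20 · 1.2819e+06 / 1.2424e+09 ≈ 0.020636
Gain = 20 log₁₀(0.020636) ≈ -33.71 dB
∠H = 111.58° − 194.77° = -83.19°

At s = jω = j1257:
zero (s+395): 395 + j1257 → |·| = √(395²+1257²) = √1736074 ≈ 1317.6, ∠ = arctan(1257/395) ≈ 72.56°
zero (s+912): 912 + j1257 → |·| = √(912²+1257²) = √2411793 ≈ 1553, ∠ = arctan(1257/912) ≈ 54.04°
pole (s+10): 10 + j1257 → |·| = √(10²+1257²) = √1580149 ≈ 1257, ∠ = arctan(1257/10) ≈ 89.54°
pole (s+500): 500 + j1257 → |·| = √(500²+1257²) = √1830049 ≈ 1352.8, ∠ = arctan(1257/500) ≈ 68.31°
pole (s+940): 940 + j1257 → |·| = √(940²+1257²) = √2463649 ≈ 1569.6, ∠ = arctan(1257/940) ≈ 53.21°
|H| = 20 · 2.0462e+06 / 2.6691e+09 ≈ 0.015333
Gain = 20 log₁₀(0.015333) ≈ -36.29 dB
∠H = 126.60° − 211.06° = -84.46°

ω = 912: -33.7 dB, -83.2°; ω = 1257: -36.3 dB, -84.5°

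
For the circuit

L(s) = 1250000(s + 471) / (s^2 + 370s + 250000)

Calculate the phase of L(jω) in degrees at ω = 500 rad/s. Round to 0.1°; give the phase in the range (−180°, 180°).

At s = jω = j500:
zero (s+471): 471 + j500 → |·| = √(471²+500²) = √471841 ≈ 686.91, ∠ = arctan(500/471) ≈ 46.71°
quadratic: (j500)² + 370·j500 + 250000 = 0 + j185000 → |·| ≈ 1.85e+05, ∠ ≈ 90.00°
∠L = 46.71° − 90.00° = -43.29°

-43.3°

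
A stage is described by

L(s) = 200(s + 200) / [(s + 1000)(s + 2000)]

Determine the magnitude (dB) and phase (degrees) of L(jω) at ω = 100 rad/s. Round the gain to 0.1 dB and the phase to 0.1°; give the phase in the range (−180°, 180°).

At s = jω = j100:
zero (s+200): 200 + j100 → |·| = √(200²+100²) = √50000 ≈ 223.61, ∠ = arctan(100/200) ≈ 26.57°
pole (s+1000): 1000 + j100 → |·| = √(1000²+100²) = √1010000 ≈ 1005, ∠ = arctan(100/1000) ≈ 5.71°
pole (s+2000): 2000 + j100 → |·| = √(2000²+100²) = √4010000 ≈ 2002.5, ∠ = arctan(100/2000) ≈ 2.86°
|L| = 200 · 223.61 / 2.0125e+06 ≈ 0.022222
Gain = 20 log₁₀(0.022222) ≈ -33.06 dB
∠L = 26.57° − 8.57° = 18.00°

-33.1 dB, 18.0°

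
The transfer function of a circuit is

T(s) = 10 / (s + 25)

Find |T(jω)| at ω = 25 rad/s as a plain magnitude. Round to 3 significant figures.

0.283

Substitute s = j25:
Numerator: 10 = 10 + j0
Denominator: (j25) + 25 = 25 + j25
|N| = √(10² + 0²) ≈ 10, ∠N ≈ 0.00°
|D| = √(25² + 25²) ≈ 35.355, ∠D ≈ 45.00°
|T| = 10 / 35.355 ≈ 0.28285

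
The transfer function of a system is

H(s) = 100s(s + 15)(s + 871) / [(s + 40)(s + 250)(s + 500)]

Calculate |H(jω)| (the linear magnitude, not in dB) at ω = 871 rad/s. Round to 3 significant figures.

At s = jω = j871:
zero (s+15): 15 + j871 → |·| = √(15²+871²) = √758866 ≈ 871.13, ∠ = arctan(871/15) ≈ 89.01°
zero (s+871): 871 + j871 → |·| = √(871²+871²) = √1517282 ≈ 1231.8, ∠ = arctan(871/871) ≈ 45.00°
zero at origin: s = j871 → |·| = 871, ∠ = 90.00°
pole (s+40): 40 + j871 → |·| = √(40²+871²) = √760241 ≈ 871.92, ∠ = arctan(871/40) ≈ 87.37°
pole (s+250): 250 + j871 → |·| = √(250²+871²) = √821141 ≈ 906.17, ∠ = arctan(871/250) ≈ 73.99°
pole (s+500): 500 + j871 → |·| = √(500²+871²) = √1008641 ≈ 1004.3, ∠ = arctan(871/500) ≈ 60.14°
|H| = 100 · 9.3463e+08 / 7.9351e+08 ≈ 117.78

118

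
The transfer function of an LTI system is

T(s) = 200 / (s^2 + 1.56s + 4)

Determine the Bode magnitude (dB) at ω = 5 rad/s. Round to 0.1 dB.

19.0 dB

At s = jω = j5:
quadratic: (j5)² + 1.56·j5 + 4 = -21 + j7.8 → |·| ≈ 22.402, ∠ ≈ 159.62°
|T| = 200 / 22.402 ≈ 8.9278
Gain = 20 log₁₀(8.9278) ≈ 19.01 dB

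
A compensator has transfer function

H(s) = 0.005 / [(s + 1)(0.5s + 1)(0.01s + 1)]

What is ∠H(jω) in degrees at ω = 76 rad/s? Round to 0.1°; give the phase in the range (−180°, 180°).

145.0°

At ω = 76 rad/s:
pole (1 + j76·1) = 1 + j76 → |·| ≈ 76.007, ∠ ≈ 89.25°
pole (1 + j76·0.5) = 1 + j38 → |·| ≈ 38.013, ∠ ≈ 88.49°
pole (1 + j76·0.01) = 1 + j0.76 → |·| ≈ 1.256, ∠ ≈ 37.23°
∠H = (0°) − (89.25° + 88.49° + 37.23°) = -214.97° ≡ 145.03° (principal value)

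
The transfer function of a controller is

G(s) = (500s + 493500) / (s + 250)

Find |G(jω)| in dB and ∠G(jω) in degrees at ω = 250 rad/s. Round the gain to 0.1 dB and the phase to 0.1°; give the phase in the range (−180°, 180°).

Substitute s = j250:
Numerator: 500(j250) + 493500 = 493500 + j125000
Denominator: (j250) + 250 = 250 + j250
|N| = √(493500² + 125000²) ≈ 5.0908e+05, ∠N ≈ 14.21°
|D| = √(250² + 250²) ≈ 353.55, ∠D ≈ 45.00°
|G| = 5.0908e+05 / 353.55 ≈ 1439.9
Gain = 20 log₁₀(1439.9) ≈ 63.17 dB
∠G = 14.21° − 45.00° = -30.79°

63.2 dB, -30.8°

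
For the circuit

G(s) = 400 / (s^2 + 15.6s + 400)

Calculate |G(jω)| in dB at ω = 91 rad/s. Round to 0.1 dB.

At s = jω = j91:
quadratic: (j91)² + 15.6·j91 + 400 = -7881 + j1419.6 → |·| ≈ 8007.8, ∠ ≈ 169.79°
|G| = 400 / 8007.8 ≈ 0.049951
Gain = 20 log₁₀(0.049951) ≈ -26.03 dB

-26.0 dB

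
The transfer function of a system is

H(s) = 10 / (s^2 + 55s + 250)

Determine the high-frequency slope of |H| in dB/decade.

-40 dB/decade

Each pole contributes −20 dB/decade at high frequency; each zero contributes +20 dB/decade.
Net: 0 zero(s) − 2 pole(s) → -40 dB/decade.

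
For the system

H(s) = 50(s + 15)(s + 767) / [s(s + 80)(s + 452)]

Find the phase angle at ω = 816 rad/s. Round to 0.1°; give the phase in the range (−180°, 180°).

-99.7°

At s = jω = j816:
zero (s+15): 15 + j816 → |·| = √(15²+816²) = √666081 ≈ 816.14, ∠ = arctan(816/15) ≈ 88.95°
zero (s+767): 767 + j816 → |·| = √(767²+816²) = √1254145 ≈ 1119.9, ∠ = arctan(816/767) ≈ 46.77°
pole (s+80): 80 + j816 → |·| = √(80²+816²) = √672256 ≈ 819.91, ∠ = arctan(816/80) ≈ 84.40°
pole (s+452): 452 + j816 → |·| = √(452²+816²) = √870160 ≈ 932.82, ∠ = arctan(816/452) ≈ 61.02°
pole at origin: |s| = 816, ∠ = 90.00° (in denominator)
∠H = 135.72° − 235.42° = -99.70°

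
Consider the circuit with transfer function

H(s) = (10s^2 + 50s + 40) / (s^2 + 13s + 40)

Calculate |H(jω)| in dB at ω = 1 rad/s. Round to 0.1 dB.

3.0 dB

Substitute s = j1:
Numerator: 10(j1)^2 + 50(j1) + 40 = 30 + j50
Denominator: (j1)^2 + 13(j1) + 40 = 39 + j13
|N| = √(30² + 50²) ≈ 58.31, ∠N ≈ 59.04°
|D| = √(39² + 13²) ≈ 41.11, ∠D ≈ 18.43°
|H| = 58.31 / 41.11 ≈ 1.4184
Gain = 20 log₁₀(1.4184) ≈ 3.04 dB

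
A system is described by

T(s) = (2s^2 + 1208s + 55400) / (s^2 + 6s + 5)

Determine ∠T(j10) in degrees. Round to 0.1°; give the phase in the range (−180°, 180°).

-135.4°

Substitute s = j10:
Numerator: 2(j10)^2 + 1208(j10) + 55400 = 55200 + j12080
Denominator: (j10)^2 + 6(j10) + 5 = -95 + j60
|N| = √(55200² + 12080²) ≈ 56506, ∠N ≈ 12.34°
|D| = √(95² + 60²) ≈ 112.36, ∠D ≈ 147.72°
∠T = 12.34° − 147.72° = -135.38°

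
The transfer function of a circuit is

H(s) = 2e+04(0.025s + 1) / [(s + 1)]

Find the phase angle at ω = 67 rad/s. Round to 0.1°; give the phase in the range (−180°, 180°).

At ω = 67 rad/s:
zero (1 + j67·0.025) = 1 + j1.675 → |·| ≈ 1.9508, ∠ ≈ 59.16°
pole (1 + j67·1) = 1 + j67 → |·| ≈ 67.007, ∠ ≈ 89.14°
∠H = (59.16°) − (89.14°) = -29.98°

-30.0°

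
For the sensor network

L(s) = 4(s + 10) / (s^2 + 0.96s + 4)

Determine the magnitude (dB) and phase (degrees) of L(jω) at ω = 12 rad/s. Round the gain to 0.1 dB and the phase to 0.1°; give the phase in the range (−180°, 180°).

-7.0 dB, -125.1°

At s = jω = j12:
zero (s+10): 10 + j12 → |·| = √(10²+12²) = √244 ≈ 15.62, ∠ = arctan(12/10) ≈ 50.19°
quadratic: (j12)² + 0.96·j12 + 4 = -140 + j11.52 → |·| ≈ 140.47, ∠ ≈ 175.30°
|L| = 4 · 15.62 / 140.47 ≈ 0.44479
Gain = 20 log₁₀(0.44479) ≈ -7.04 dB
∠L = 50.19° − 175.30° = -125.11°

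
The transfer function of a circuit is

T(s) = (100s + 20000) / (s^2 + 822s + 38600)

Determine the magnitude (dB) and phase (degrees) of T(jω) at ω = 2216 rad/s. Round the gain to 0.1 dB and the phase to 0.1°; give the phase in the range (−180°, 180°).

-27.4 dB, -74.7°

Substitute s = j2216:
Numerator: 100(j2216) + 20000 = 20000 + j221600
Denominator: (j2216)^2 + 822(j2216) + 38600 = -4872056 + j1821552
|N| = √(20000² + 221600²) ≈ 2.225e+05, ∠N ≈ 84.84°
|D| = √(4872056² + 1821552²) ≈ 5.2014e+06, ∠D ≈ 159.50°
|T| = 2.225e+05 / 5.2014e+06 ≈ 0.042777
Gain = 20 log₁₀(0.042777) ≈ -27.38 dB
∠T = 84.84° − 159.50° = -74.66°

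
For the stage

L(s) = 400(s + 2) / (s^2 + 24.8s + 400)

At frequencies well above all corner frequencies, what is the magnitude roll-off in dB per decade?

-20 dB/decade

Each pole contributes −20 dB/decade at high frequency; each zero contributes +20 dB/decade.
Net: 1 zero(s) − 2 pole(s) → -20 dB/decade.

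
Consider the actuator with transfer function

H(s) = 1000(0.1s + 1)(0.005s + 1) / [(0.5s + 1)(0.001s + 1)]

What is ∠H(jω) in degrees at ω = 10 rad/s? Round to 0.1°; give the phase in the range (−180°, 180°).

-31.4°

At ω = 10 rad/s:
zero (1 + j10·0.1) = 1 + j1 → |·| ≈ 1.4142, ∠ ≈ 45.00°
zero (1 + j10·0.005) = 1 + j0.05 → |·| ≈ 1.0012, ∠ ≈ 2.86°
pole (1 + j10·0.5) = 1 + j5 → |·| ≈ 5.099, ∠ ≈ 78.69°
pole (1 + j10·0.001) = 1 + j0.01 → |·| ≈ 1, ∠ ≈ 0.57°
∠H = (45.00° + 2.86°) − (78.69° + 0.57°) = -31.40°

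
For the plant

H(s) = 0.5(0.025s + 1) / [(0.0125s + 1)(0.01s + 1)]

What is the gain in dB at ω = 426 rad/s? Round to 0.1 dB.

-12.9 dB

At ω = 426 rad/s:
zero (1 + j426·0.025) = 1 + j10.65 → |·| ≈ 10.697, ∠ ≈ 84.64°
pole (1 + j426·0.0125) = 1 + j5.325 → |·| ≈ 5.4181, ∠ ≈ 79.36°
pole (1 + j426·0.01) = 1 + j4.26 → |·| ≈ 4.3758, ∠ ≈ 76.79°
|H| = 0.5 · 10.697 / (5.4181 · 4.3758) ≈ 0.22559
Gain = 20 log₁₀(0.22559) ≈ -12.93 dB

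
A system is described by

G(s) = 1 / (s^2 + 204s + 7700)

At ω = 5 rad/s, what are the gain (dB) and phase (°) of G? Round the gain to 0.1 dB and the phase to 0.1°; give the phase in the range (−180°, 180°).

Substitute s = j5:
Numerator: 1 = 1 + j0
Denominator: (j5)^2 + 204(j5) + 7700 = 7675 + j1020
|N| = √(1² + 0²) ≈ 1, ∠N ≈ 0.00°
|D| = √(7675² + 1020²) ≈ 7742.5, ∠D ≈ 7.57°
|G| = 1 / 7742.5 ≈ 0.00012916
Gain = 20 log₁₀(0.00012916) ≈ -77.78 dB
∠G = 0.00° − 7.57° = -7.57°

-77.8 dB, -7.6°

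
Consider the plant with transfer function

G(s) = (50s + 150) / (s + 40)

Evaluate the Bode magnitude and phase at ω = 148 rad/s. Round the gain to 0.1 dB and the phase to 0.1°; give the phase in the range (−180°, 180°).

Substitute s = j148:
Numerator: 50(j148) + 150 = 150 + j7400
Denominator: (j148) + 40 = 40 + j148
|N| = √(150² + 7400²) ≈ 7401.5, ∠N ≈ 88.84°
|D| = √(40² + 148²) ≈ 153.31, ∠D ≈ 74.88°
|G| = 7401.5 / 153.31 ≈ 48.278
Gain = 20 log₁₀(48.278) ≈ 33.67 dB
∠G = 88.84° − 74.88° = 13.96°

33.7 dB, 14.0°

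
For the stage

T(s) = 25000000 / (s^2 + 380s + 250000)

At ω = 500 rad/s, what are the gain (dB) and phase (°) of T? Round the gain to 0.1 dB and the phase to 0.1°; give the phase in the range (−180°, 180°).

At s = jω = j500:
quadratic: (j500)² + 380·j500 + 250000 = 0 + j190000 → |·| ≈ 1.9e+05, ∠ ≈ 90.00°
|T| = 25000000 / 1.9e+05 ≈ 131.58
Gain = 20 log₁₀(131.58) ≈ 42.38 dB
∠T = 0.00° − 90.00° = -90.00°

42.4 dB, -90.0°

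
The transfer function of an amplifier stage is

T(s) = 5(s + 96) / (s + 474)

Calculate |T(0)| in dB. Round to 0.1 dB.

T(0) = 5·96 / (474) ≈ 1.0127
20 log₁₀(1.0127) ≈ 0.11 dB

0.1 dB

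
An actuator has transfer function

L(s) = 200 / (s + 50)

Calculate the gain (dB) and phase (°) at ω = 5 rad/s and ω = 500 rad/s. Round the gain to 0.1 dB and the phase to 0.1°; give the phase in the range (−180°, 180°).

ω = 5: 12.0 dB, -5.7°; ω = 500: -8.0 dB, -84.3°

Substitute s = j5:
Numerator: 200 = 200 + j0
Denominator: (j5) + 50 = 50 + j5
|N| = √(200² + 0²) ≈ 200, ∠N ≈ 0.00°
|D| = √(50² + 5²) ≈ 50.249, ∠D ≈ 5.71°
|L| = 200 / 50.249 ≈ 3.9802
Gain = 20 log₁₀(3.9802) ≈ 12.00 dB
∠L = 0.00° − 5.71° = -5.71°

Substitute s = j500:
Numerator: 200 = 200 + j0
Denominator: (j500) + 50 = 50 + j500
|N| = √(200² + 0²) ≈ 200, ∠N ≈ 0.00°
|D| = √(50² + 500²) ≈ 502.49, ∠D ≈ 84.29°
|L| = 200 / 502.49 ≈ 0.39802
Gain = 20 log₁₀(0.39802) ≈ -8.00 dB
∠L = 0.00° − 84.29° = -84.29°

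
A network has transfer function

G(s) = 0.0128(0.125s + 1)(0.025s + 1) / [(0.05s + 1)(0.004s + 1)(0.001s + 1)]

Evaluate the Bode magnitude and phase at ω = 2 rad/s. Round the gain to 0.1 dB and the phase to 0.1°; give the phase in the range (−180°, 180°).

At ω = 2 rad/s:
zero (1 + j2·0.125) = 1 + j0.25 → |·| ≈ 1.0308, ∠ ≈ 14.04°
zero (1 + j2·0.025) = 1 + j0.05 → |·| ≈ 1.0012, ∠ ≈ 2.86°
pole (1 + j2·0.05) = 1 + j0.1 → |·| ≈ 1.005, ∠ ≈ 5.71°
pole (1 + j2·0.004) = 1 + j0.008 → |·| ≈ 1, ∠ ≈ 0.46°
pole (1 + j2·0.001) = 1 + j0.002 → |·| ≈ 1, ∠ ≈ 0.11°
|G| = 0.0128 · 1.0308 · 1.0012 / (1.005 · 1 · 1) ≈ 0.013144
Gain = 20 log₁₀(0.013144) ≈ -37.63 dB
∠G = (14.04° + 2.86°) − (5.71° + 0.46° + 0.11°) = 10.62°

-37.6 dB, 10.6°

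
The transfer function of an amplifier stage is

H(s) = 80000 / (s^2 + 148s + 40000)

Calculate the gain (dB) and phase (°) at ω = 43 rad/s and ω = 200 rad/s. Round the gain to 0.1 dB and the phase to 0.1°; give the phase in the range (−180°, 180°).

ω = 43: 6.3 dB, -9.5°; ω = 200: 8.6 dB, -90.0°

At s = jω = j43:
quadratic: (j43)² + 148·j43 + 40000 = 38151 + j6364 → |·| ≈ 38678, ∠ ≈ 9.47°
|H| = 80000 / 38678 ≈ 2.0684
Gain = 20 log₁₀(2.0684) ≈ 6.31 dB
∠H = 0.00° − 9.47° = -9.47°

At s = jω = j200:
quadratic: (j200)² + 148·j200 + 40000 = 0 + j29600 → |·| ≈ 29600, ∠ ≈ 90.00°
|H| = 80000 / 29600 ≈ 2.7027
Gain = 20 log₁₀(2.7027) ≈ 8.64 dB
∠H = 0.00° − 90.00° = -90.00°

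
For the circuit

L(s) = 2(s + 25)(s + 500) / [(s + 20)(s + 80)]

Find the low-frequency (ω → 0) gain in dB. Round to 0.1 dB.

L(0) = 2·25·500 / (20·80) = 15.625
20 log₁₀(15.625) ≈ 23.88 dB

23.9 dB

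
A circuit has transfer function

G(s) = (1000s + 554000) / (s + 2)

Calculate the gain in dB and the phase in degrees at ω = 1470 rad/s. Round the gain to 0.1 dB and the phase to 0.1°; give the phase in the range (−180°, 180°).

60.6 dB, -20.6°

Substitute s = j1470:
Numerator: 1000(j1470) + 554000 = 554000 + j1470000
Denominator: (j1470) + 2 = 2 + j1470
|N| = √(554000² + 1470000²) ≈ 1.5709e+06, ∠N ≈ 69.35°
|D| = √(2² + 1470²) ≈ 1470, ∠D ≈ 89.92°
|G| = 1.5709e+06 / 1470 ≈ 1068.6
Gain = 20 log₁₀(1068.6) ≈ 60.58 dB
∠G = 69.35° − 89.92° = -20.57°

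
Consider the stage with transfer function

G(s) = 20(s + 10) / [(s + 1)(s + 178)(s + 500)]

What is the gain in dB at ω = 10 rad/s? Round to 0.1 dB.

At s = jω = j10:
zero (s+10): 10 + j10 → |·| = √(10²+10²) = √200 ≈ 14.142, ∠ = arctan(10/10) ≈ 45.00°
pole (s+1): 1 + j10 → |·| = √(1²+10²) = √101 ≈ 10.05, ∠ = arctan(10/1) ≈ 84.29°
pole (s+178): 178 + j10 → |·| = √(178²+10²) = √31784 ≈ 178.28, ∠ = arctan(10/178) ≈ 3.22°
pole (s+500): 500 + j10 → |·| = √(500²+10²) = √250100 ≈ 500.1, ∠ = arctan(10/500) ≈ 1.15°
|G| = 20 · 14.142 / 8.9604e+05 ≈ 0.00031566
Gain = 20 log₁₀(0.00031566) ≈ -70.02 dB

-70.0 dB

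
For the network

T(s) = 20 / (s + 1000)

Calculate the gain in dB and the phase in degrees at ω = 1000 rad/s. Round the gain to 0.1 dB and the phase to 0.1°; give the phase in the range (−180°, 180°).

-37.0 dB, -45.0°

Substitute s = j1000:
Numerator: 20 = 20 + j0
Denominator: (j1000) + 1000 = 1000 + j1000
|N| = √(20² + 0²) ≈ 20, ∠N ≈ 0.00°
|D| = √(1000² + 1000²) ≈ 1414.2, ∠D ≈ 45.00°
|T| = 20 / 1414.2 ≈ 0.014142
Gain = 20 log₁₀(0.014142) ≈ -36.99 dB
∠T = 0.00° − 45.00° = -45.00°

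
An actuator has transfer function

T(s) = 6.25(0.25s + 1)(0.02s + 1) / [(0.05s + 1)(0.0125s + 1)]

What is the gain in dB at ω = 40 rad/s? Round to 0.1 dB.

30.2 dB

At ω = 40 rad/s:
zero (1 + j40·0.25) = 1 + j10 → |·| ≈ 10.05, ∠ ≈ 84.29°
zero (1 + j40·0.02) = 1 + j0.8 → |·| ≈ 1.2806, ∠ ≈ 38.66°
pole (1 + j40·0.05) = 1 + j2 → |·| ≈ 2.2361, ∠ ≈ 63.43°
pole (1 + j40·0.0125) = 1 + j0.5 → |·| ≈ 1.118, ∠ ≈ 26.57°
|T| = 6.25 · 10.05 · 1.2806 / (2.2361 · 1.118) ≈ 32.176
Gain = 20 log₁₀(32.176) ≈ 30.15 dB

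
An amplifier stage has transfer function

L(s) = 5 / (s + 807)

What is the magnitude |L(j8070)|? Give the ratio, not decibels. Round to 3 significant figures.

0.000617

At s = jω = j8070:
pole (s+807): 807 + j8070 → |·| = √(807²+8070²) = √65776149 ≈ 8110.2, ∠ = arctan(8070/807) ≈ 84.29°
|L| = 5 / 8110.2 ≈ 0.00061651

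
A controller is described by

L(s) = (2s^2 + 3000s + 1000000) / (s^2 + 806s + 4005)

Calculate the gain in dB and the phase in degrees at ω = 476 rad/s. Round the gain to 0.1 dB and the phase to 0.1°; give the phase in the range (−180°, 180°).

Substitute s = j476:
Numerator: 2(j476)^2 + 3000(j476) + 1000000 = 546848 + j1428000
Denominator: (j476)^2 + 806(j476) + 4005 = -222571 + j383656
|N| = √(546848² + 1428000²) ≈ 1.5291e+06, ∠N ≈ 69.05°
|D| = √(222571² + 383656²) ≈ 4.4354e+05, ∠D ≈ 120.12°
|L| = 1.5291e+06 / 4.4354e+05 ≈ 3.4475
Gain = 20 log₁₀(3.4475) ≈ 10.75 dB
∠L = 69.05° − 120.12° = -51.07°

10.8 dB, -51.1°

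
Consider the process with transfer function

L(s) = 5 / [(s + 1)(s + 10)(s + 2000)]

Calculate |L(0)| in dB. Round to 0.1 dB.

L(0) = 5 / (1·10·2000) = 0.00025
20 log₁₀(0.00025) ≈ -72.04 dB

-72.0 dB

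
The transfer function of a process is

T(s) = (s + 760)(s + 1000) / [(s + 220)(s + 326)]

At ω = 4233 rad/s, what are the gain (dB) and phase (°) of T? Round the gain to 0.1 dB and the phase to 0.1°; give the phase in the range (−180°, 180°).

0.3 dB, -16.1°

At s = jω = j4233:
zero (s+760): 760 + j4233 → |·| = √(760²+4233²) = √18495889 ≈ 4300.7, ∠ = arctan(4233/760) ≈ 79.82°
zero (s+1000): 1000 + j4233 → |·| = √(1000²+4233²) = √18918289 ≈ 4349.5, ∠ = arctan(4233/1000) ≈ 76.71°
pole (s+220): 220 + j4233 → |·| = √(220²+4233²) = √17966689 ≈ 4238.7, ∠ = arctan(4233/220) ≈ 87.02°
pole (s+326): 326 + j4233 → |·| = √(326²+4233²) = √18024565 ≈ 4245.5, ∠ = arctan(4233/326) ≈ 85.60°
|T| = 1 · 1.8706e+07 / 1.7995e+07 ≈ 1.0395
Gain = 20 log₁₀(1.0395) ≈ 0.34 dB
∠T = 156.53° − 172.62° = -16.09°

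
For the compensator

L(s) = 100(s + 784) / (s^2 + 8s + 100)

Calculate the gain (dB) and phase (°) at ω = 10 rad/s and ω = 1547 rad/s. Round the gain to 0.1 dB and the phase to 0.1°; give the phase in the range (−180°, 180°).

ω = 10: 59.8 dB, -89.3°; ω = 1547: -22.8 dB, -116.6°

At s = jω = j10:
zero (s+784): 784 + j10 → |·| = √(784²+10²) = √614756 ≈ 784.06, ∠ = arctan(10/784) ≈ 0.73°
quadratic: (j10)² + 8·j10 + 100 = 0 + j80 → |·| ≈ 80, ∠ ≈ 90.00°
|L| = 100 · 784.06 / 80 ≈ 980.08
Gain = 20 log₁₀(980.08) ≈ 59.83 dB
∠L = 0.73° − 90.00° = -89.27°

At s = jω = j1547:
zero (s+784): 784 + j1547 → |·| = √(784²+1547²) = √3007865 ≈ 1734.3, ∠ = arctan(1547/784) ≈ 63.12°
quadratic: (j1547)² + 8·j1547 + 100 = -2393109 + j12376 → |·| ≈ 2.3931e+06, ∠ ≈ 179.70°
|L| = 100 · 1734.3 / 2.3931e+06 ≈ 0.072471
Gain = 20 log₁₀(0.072471) ≈ -22.80 dB
∠L = 63.12° − 179.70° = -116.58°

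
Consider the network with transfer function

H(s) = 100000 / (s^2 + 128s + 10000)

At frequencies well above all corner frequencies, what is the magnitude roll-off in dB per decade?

-40 dB/decade

Each pole contributes −20 dB/decade at high frequency; each zero contributes +20 dB/decade.
Net: 0 zero(s) − 2 pole(s) → -40 dB/decade.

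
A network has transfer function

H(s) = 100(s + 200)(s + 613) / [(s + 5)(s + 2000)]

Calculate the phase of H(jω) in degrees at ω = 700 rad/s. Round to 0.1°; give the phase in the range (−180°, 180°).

At s = jω = j700:
zero (s+200): 200 + j700 → |·| = √(200²+700²) = √530000 ≈ 728.01, ∠ = arctan(700/200) ≈ 74.05°
zero (s+613): 613 + j700 → |·| = √(613²+700²) = √865769 ≈ 930.47, ∠ = arctan(700/613) ≈ 48.79°
pole (s+5): 5 + j700 → |·| = √(5²+700²) = √490025 ≈ 700.02, ∠ = arctan(700/5) ≈ 89.59°
pole (s+2000): 2000 + j700 → |·| = √(2000²+700²) = √4490000 ≈ 2119, ∠ = arctan(700/2000) ≈ 19.29°
∠H = 122.84° − 108.88° = 13.96°

14.0°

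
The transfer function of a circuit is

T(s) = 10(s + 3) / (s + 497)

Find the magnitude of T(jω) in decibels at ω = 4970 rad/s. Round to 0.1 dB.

At s = jω = j4970:
zero (s+3): 3 + j4970 → |·| = √(3²+4970²) = √24700909 ≈ 4970, ∠ = arctan(4970/3) ≈ 89.97°
pole (s+497): 497 + j4970 → |·| = √(497²+4970²) = √24947909 ≈ 4994.8, ∠ = arctan(4970/497) ≈ 84.29°
|T| = 10 · 4970 / 4994.8 ≈ 9.9503
Gain = 20 log₁₀(9.9503) ≈ 19.96 dB

20.0 dB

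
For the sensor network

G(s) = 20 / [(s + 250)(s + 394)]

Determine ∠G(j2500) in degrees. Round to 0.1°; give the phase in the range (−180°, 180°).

-165.3°

At s = jω = j2500:
pole (s+250): 250 + j2500 → |·| = √(250²+2500²) = √6312500 ≈ 2512.5, ∠ = arctan(2500/250) ≈ 84.29°
pole (s+394): 394 + j2500 → |·| = √(394²+2500²) = √6405236 ≈ 2530.9, ∠ = arctan(2500/394) ≈ 81.04°
∠G = 0.00° − 165.33° = -165.33°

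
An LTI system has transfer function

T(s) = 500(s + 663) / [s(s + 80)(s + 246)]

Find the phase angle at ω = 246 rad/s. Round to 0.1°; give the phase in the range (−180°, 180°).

173.4°

At s = jω = j246:
zero (s+663): 663 + j246 → |·| = √(663²+246²) = √500085 ≈ 707.17, ∠ = arctan(246/663) ≈ 20.36°
pole (s+80): 80 + j246 → |·| = √(80²+246²) = √66916 ≈ 258.68, ∠ = arctan(246/80) ≈ 71.99°
pole (s+246): 246 + j246 → |·| = √(246²+246²) = √121032 ≈ 347.9, ∠ = arctan(246/246) ≈ 45.00°
pole at origin: |s| = 246, ∠ = 90.00° (in denominator)
∠T = 20.36° − 206.99° = -186.63° ≡ 173.37° (principal value)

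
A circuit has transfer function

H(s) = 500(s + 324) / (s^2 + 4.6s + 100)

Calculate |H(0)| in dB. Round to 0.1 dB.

H(0) = 500·324 / 100 = 1620
20 log₁₀(1620) ≈ 64.19 dB

64.2 dB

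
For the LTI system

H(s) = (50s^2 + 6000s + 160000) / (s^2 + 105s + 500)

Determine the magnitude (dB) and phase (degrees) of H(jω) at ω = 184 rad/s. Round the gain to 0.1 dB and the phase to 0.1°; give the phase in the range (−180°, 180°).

Substitute s = j184:
Numerator: 50(j184)^2 + 6000(j184) + 160000 = -1532800 + j1104000
Denominator: (j184)^2 + 105(j184) + 500 = -33356 + j19320
|N| = √(1532800² + 1104000²) ≈ 1.889e+06, ∠N ≈ 144.24°
|D| = √(33356² + 19320²) ≈ 38547, ∠D ≈ 149.92°
|H| = 1.889e+06 / 38547 ≈ 49.005
Gain = 20 log₁₀(49.005) ≈ 33.80 dB
∠H = 144.24° − 149.92° = -5.68°

33.8 dB, -5.7°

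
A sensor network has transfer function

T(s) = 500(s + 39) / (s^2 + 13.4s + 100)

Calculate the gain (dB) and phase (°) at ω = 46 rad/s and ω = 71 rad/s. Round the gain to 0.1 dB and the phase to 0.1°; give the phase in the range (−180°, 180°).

At s = jω = j46:
zero (s+39): 39 + j46 → |·| = √(39²+46²) = √3637 ≈ 60.308, ∠ = arctan(46/39) ≈ 49.71°
quadratic: (j46)² + 13.4·j46 + 100 = -2016 + j616.4 → |·| ≈ 2108.1, ∠ ≈ 163.00°
|T| = 500 · 60.308 / 2108.1 ≈ 14.304
Gain = 20 log₁₀(14.304) ≈ 23.11 dB
∠T = 49.71° − 163.00° = -113.29°

At s = jω = j71:
zero (s+39): 39 + j71 → |·| = √(39²+71²) = √6562 ≈ 81.006, ∠ = arctan(71/39) ≈ 61.22°
quadratic: (j71)² + 13.4·j71 + 100 = -4941 + j951.4 → |·| ≈ 5031.8, ∠ ≈ 169.10°
|T| = 500 · 81.006 / 5031.8 ≈ 8.0494
Gain = 20 log₁₀(8.0494) ≈ 18.12 dB
∠T = 61.22° − 169.10° = -107.88°

ω = 46: 23.1 dB, -113.3°; ω = 71: 18.1 dB, -107.9°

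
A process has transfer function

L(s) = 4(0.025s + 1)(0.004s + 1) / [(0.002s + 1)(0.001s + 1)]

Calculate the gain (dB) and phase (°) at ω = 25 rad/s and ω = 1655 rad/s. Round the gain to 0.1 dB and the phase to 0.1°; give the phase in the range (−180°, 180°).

At ω = 25 rad/s:
zero (1 + j25·0.025) = 1 + j0.625 → |·| ≈ 1.1792, ∠ ≈ 32.01°
zero (1 + j25·0.004) = 1 + j0.1 → |·| ≈ 1.005, ∠ ≈ 5.71°
pole (1 + j25·0.002) = 1 + j0.05 → |·| ≈ 1.0012, ∠ ≈ 2.86°
pole (1 + j25·0.001) = 1 + j0.025 → |·| ≈ 1.0003, ∠ ≈ 1.43°
|L| = 4 · 1.1792 · 1.005 / (1.0012 · 1.0003) ≈ 4.7333
Gain = 20 log₁₀(4.7333) ≈ 13.50 dB
∠L = (32.01° + 5.71°) − (2.86° + 1.43°) = 33.43°

At ω = 1655 rad/s:
zero (1 + j1655·0.025) = 1 + j41.375 → |·| ≈ 41.387, ∠ ≈ 88.62°
zero (1 + j1655·0.004) = 1 + j6.62 → |·| ≈ 6.6951, ∠ ≈ 81.41°
pole (1 + j1655·0.002) = 1 + j3.31 → |·| ≈ 3.4578, ∠ ≈ 73.19°
pole (1 + j1655·0.001) = 1 + j1.655 → |·| ≈ 1.9337, ∠ ≈ 58.86°
|L| = 4 · 41.387 · 6.6951 / (3.4578 · 1.9337) ≈ 165.76
Gain = 20 log₁₀(165.76) ≈ 44.39 dB
∠L = (88.62° + 81.41°) − (73.19° + 58.86°) = 37.98°

ω = 25: 13.5 dB, 33.4°; ω = 1655: 44.4 dB, 38.0°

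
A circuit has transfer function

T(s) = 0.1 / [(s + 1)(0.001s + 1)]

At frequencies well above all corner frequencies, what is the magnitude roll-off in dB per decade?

-40 dB/decade

Each pole contributes −20 dB/decade at high frequency; each zero contributes +20 dB/decade.
Net: 0 zero(s) − 2 pole(s) → -40 dB/decade.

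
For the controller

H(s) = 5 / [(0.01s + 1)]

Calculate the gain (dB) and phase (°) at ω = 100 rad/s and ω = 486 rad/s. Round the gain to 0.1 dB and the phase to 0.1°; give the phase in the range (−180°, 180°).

At ω = 100 rad/s:
pole (1 + j100·0.01) = 1 + j1 → |·| ≈ 1.4142, ∠ ≈ 45.00°
|H| = 5 · 1 / (1.4142) ≈ 3.5356
Gain = 20 log₁₀(3.5356) ≈ 10.97 dB
∠H = (0°) − (45.00°) = -45.00°

At ω = 486 rad/s:
pole (1 + j486·0.01) = 1 + j4.86 → |·| ≈ 4.9618, ∠ ≈ 78.37°
|H| = 5 · 1 / (4.9618) ≈ 1.0077
Gain = 20 log₁₀(1.0077) ≈ 0.07 dB
∠H = (0°) − (78.37°) = -78.37°

ω = 100: 11.0 dB, -45.0°; ω = 486: 0.1 dB, -78.4°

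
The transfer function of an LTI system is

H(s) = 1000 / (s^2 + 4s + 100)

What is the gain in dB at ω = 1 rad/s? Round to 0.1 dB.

20.1 dB

At s = jω = j1:
quadratic: (j1)² + 4·j1 + 100 = 99 + j4 → |·| ≈ 99.081, ∠ ≈ 2.31°
|H| = 1000 / 99.081 ≈ 10.093
Gain = 20 log₁₀(10.093) ≈ 20.08 dB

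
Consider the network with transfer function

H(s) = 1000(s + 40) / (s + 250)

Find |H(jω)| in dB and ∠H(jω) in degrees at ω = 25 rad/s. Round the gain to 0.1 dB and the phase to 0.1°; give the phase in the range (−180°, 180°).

45.5 dB, 26.3°

At s = jω = j25:
zero (s+40): 40 + j25 → |·| = √(40²+25²) = √2225 ≈ 47.17, ∠ = arctan(25/40) ≈ 32.01°
pole (s+250): 250 + j25 → |·| = √(250²+25²) = √63125 ≈ 251.25, ∠ = arctan(25/250) ≈ 5.71°
|H| = 1000 · 47.17 / 251.25 ≈ 187.74
Gain = 20 log₁₀(187.74) ≈ 45.47 dB
∠H = 32.01° − 5.71° = 26.30°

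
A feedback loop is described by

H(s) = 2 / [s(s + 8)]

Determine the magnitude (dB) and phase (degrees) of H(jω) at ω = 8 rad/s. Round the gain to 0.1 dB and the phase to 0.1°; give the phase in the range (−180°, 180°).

At s = jω = j8:
pole (s+8): 8 + j8 → |·| = √(8²+8²) = √128 ≈ 11.314, ∠ = arctan(8/8) ≈ 45.00°
pole at origin: |s| = 8, ∠ = 90.00° (in denominator)
|H| = 2 / 90.512 ≈ 0.022097
Gain = 20 log₁₀(0.022097) ≈ -33.11 dB
∠H = 0.00° − 135.00° = -135.00°

-33.1 dB, -135.0°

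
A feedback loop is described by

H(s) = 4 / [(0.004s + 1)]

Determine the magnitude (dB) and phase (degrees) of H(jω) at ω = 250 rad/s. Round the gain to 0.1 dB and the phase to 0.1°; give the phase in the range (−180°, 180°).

9.0 dB, -45.0°

At ω = 250 rad/s:
pole (1 + j250·0.004) = 1 + j1 → |·| ≈ 1.4142, ∠ ≈ 45.00°
|H| = 4 · 1 / (1.4142) ≈ 2.8285
Gain = 20 log₁₀(2.8285) ≈ 9.03 dB
∠H = (0°) − (45.00°) = -45.00°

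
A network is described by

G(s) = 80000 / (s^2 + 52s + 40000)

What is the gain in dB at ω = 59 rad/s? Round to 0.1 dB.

6.8 dB

At s = jω = j59:
quadratic: (j59)² + 52·j59 + 40000 = 36519 + j3068 → |·| ≈ 36648, ∠ ≈ 4.80°
|G| = 80000 / 36648 ≈ 2.1829
Gain = 20 log₁₀(2.1829) ≈ 6.78 dB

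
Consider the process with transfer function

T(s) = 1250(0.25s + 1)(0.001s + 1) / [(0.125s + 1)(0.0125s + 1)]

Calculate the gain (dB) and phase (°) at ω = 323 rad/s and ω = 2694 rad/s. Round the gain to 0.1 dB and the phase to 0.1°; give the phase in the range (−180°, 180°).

ω = 323: 56.0 dB, -57.5°; ω = 2694: 46.6 dB, -18.6°

At ω = 323 rad/s:
zero (1 + j323·0.25) = 1 + j80.75 → |·| ≈ 80.756, ∠ ≈ 89.29°
zero (1 + j323·0.001) = 1 + j0.323 → |·| ≈ 1.0509, ∠ ≈ 17.90°
pole (1 + j323·0.125) = 1 + j40.375 → |·| ≈ 40.387, ∠ ≈ 88.58°
pole (1 + j323·0.0125) = 1 + j4.0375 → |·| ≈ 4.1595, ∠ ≈ 76.09°
|T| = 1250 · 80.756 · 1.0509 / (40.387 · 4.1595) ≈ 631.49
Gain = 20 log₁₀(631.49) ≈ 56.01 dB
∠T = (89.29° + 17.90°) − (88.58° + 76.09°) = -57.48°

At ω = 2694 rad/s:
zero (1 + j2694·0.25) = 1 + j673.5 → |·| ≈ 673.5, ∠ ≈ 89.91°
zero (1 + j2694·0.001) = 1 + j2.694 → |·| ≈ 2.8736, ∠ ≈ 69.64°
pole (1 + j2694·0.125) = 1 + j336.75 → |·| ≈ 336.75, ∠ ≈ 89.83°
pole (1 + j2694·0.0125) = 1 + j33.675 → |·| ≈ 33.69, ∠ ≈ 88.30°
|T| = 1250 · 673.5 · 2.8736 / (336.75 · 33.69) ≈ 213.24
Gain = 20 log₁₀(213.24) ≈ 46.58 dB
∠T = (89.91° + 69.64°) − (89.83° + 88.30°) = -18.58°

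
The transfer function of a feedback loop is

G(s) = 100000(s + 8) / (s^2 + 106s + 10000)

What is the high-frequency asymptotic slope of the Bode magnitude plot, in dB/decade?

-20 dB/decade

Each pole contributes −20 dB/decade at high frequency; each zero contributes +20 dB/decade.
Net: 1 zero(s) − 2 pole(s) → -20 dB/decade.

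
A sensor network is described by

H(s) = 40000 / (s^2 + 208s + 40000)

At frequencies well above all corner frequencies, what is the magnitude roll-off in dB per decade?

Each pole contributes −20 dB/decade at high frequency; each zero contributes +20 dB/decade.
Net: 0 zero(s) − 2 pole(s) → -40 dB/decade.

-40 dB/decade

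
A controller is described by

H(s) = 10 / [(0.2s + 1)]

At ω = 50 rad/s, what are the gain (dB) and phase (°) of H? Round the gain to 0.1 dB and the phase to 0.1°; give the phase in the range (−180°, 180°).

-0.0 dB, -84.3°

At ω = 50 rad/s:
pole (1 + j50·0.2) = 1 + j10 → |·| ≈ 10.05, ∠ ≈ 84.29°
|H| = 10 · 1 / (10.05) ≈ 0.99502
Gain = 20 log₁₀(0.99502) ≈ -0.04 dB
∠H = (0°) − (84.29°) = -84.29°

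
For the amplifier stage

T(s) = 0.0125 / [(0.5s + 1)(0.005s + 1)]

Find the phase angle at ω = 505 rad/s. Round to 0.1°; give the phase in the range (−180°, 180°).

-158.2°

At ω = 505 rad/s:
pole (1 + j505·0.5) = 1 + j252.5 → |·| ≈ 252.5, ∠ ≈ 89.77°
pole (1 + j505·0.005) = 1 + j2.525 → |·| ≈ 2.7158, ∠ ≈ 68.39°
∠T = (0°) − (89.77° + 68.39°) = -158.16°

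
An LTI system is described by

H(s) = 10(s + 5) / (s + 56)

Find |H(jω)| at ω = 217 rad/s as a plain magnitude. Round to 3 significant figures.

At s = jω = j217:
zero (s+5): 5 + j217 → |·| = √(5²+217²) = √47114 ≈ 217.06, ∠ = arctan(217/5) ≈ 88.68°
pole (s+56): 56 + j217 → |·| = √(56²+217²) = √50225 ≈ 224.11, ∠ = arctan(217/56) ≈ 75.53°
|H| = 10 · 217.06 / 224.11 ≈ 9.6854

9.69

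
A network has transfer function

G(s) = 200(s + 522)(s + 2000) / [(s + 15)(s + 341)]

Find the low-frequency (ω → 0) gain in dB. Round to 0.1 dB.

G(0) = 200·522·2000 / (15·341) ≈ 40821
20 log₁₀(40821) ≈ 92.22 dB

92.2 dB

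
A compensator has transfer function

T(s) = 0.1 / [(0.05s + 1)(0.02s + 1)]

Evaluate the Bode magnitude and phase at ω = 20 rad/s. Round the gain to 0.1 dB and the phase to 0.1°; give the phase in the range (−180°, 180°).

-23.7 dB, -66.8°

At ω = 20 rad/s:
pole (1 + j20·0.05) = 1 + j1 → |·| ≈ 1.4142, ∠ ≈ 45.00°
pole (1 + j20·0.02) = 1 + j0.4 → |·| ≈ 1.077, ∠ ≈ 21.80°
|T| = 0.1 · 1 / (1.4142 · 1.077) ≈ 0.065656
Gain = 20 log₁₀(0.065656) ≈ -23.65 dB
∠T = (0°) − (45.00° + 21.80°) = -66.80°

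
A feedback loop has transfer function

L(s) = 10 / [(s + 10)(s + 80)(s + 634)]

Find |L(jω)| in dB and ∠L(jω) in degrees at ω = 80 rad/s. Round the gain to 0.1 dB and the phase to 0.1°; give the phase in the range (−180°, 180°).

At s = jω = j80:
pole (s+10): 10 + j80 → |·| = √(10²+80²) = √6500 ≈ 80.623, ∠ = arctan(80/10) ≈ 82.87°
pole (s+80): 80 + j80 → |·| = √(80²+80²) = √12800 ≈ 113.14, ∠ = arctan(80/80) ≈ 45.00°
pole (s+634): 634 + j80 → |·| = √(634²+80²) = √408356 ≈ 639.03, ∠ = arctan(80/634) ≈ 7.19°
|L| = 10 / 5.829e+06 ≈ 1.7156e-06
Gain = 20 log₁₀(1.7156e-06) ≈ -115.31 dB
∠L = 0.00° − 135.06° = -135.06°

-115.3 dB, -135.1°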